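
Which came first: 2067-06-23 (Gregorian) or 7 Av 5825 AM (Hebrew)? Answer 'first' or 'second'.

second

The two dates have Julian Day Numbers 2476190 and 2475507 respectively.
Since 2475507 < 2476190, the second date comes first.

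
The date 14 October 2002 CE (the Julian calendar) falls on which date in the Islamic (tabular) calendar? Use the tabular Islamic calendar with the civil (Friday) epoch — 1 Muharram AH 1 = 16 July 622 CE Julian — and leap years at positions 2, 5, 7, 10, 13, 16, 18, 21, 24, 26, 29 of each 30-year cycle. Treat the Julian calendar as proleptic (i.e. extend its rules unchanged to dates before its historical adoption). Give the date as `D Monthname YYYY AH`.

Julian Day Number of the source date = 2452575.
Converting JDN 2452575 to the tabular Islamic calendar gives 20 Sha'ban 1423 AH.

20 Sha'ban 1423 AH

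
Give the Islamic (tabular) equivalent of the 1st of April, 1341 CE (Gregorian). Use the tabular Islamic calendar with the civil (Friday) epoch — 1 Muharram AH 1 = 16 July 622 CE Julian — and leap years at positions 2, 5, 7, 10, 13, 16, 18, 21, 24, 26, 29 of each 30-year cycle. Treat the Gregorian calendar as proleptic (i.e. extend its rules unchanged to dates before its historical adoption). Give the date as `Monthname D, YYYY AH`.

Shawwal 5, 741 AH

Both dates share Julian Day Number 2210941; in the tabular Islamic calendar that is 5 Shawwal 741 AH.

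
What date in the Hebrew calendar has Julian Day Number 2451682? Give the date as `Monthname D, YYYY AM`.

The Gregorian equivalent of JDN 2451682 is 17 May 2000.
In the Hebrew calendar that day is Iyar 12, 5760 AM.

Iyar 12, 5760 AM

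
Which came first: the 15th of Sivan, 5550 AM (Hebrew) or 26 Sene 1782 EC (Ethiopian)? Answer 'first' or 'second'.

First date → JDN 2374992; second date → JDN 2375026.
JDN 2374992 < JDN 2375026, so the first date is earlier.

first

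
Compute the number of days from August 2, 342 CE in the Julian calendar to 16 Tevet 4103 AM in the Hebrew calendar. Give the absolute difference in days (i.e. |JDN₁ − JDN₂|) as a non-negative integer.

150

JDN of the first date = 1846187.
JDN of the second date = 1846337.
|1846337 − 1846187| = 150.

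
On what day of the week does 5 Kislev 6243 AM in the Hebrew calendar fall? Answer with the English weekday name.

In the Gregorian calendar this is 16 November 2482 (JDN 2627912).
JDN 2627912 mod 7 = 0, and JDN 0 was a Monday, so this is a Monday.

Monday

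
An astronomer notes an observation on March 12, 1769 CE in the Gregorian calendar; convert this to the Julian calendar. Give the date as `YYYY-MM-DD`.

For dates in this range the Gregorian date is 11 days ahead of the Julian.
12 March 1769 Gregorian − 11 days → 1 March 1769 Julian.

1769-03-01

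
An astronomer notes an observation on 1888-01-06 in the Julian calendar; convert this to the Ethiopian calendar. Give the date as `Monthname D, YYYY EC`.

The source date corresponds to 18 January 1888 in the Gregorian calendar (JDN 2410655).
That day falls on 10 Tir 1880 EC in the Ethiopian calendar.

Tir 10, 1880 EC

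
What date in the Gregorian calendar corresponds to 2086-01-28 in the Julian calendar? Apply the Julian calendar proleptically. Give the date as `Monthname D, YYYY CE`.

February 10, 2086 CE

For dates in this range the Gregorian date is 13 days ahead of the Julian.
28 January 2086 Julian + 13 days → 10 February 2086 Gregorian.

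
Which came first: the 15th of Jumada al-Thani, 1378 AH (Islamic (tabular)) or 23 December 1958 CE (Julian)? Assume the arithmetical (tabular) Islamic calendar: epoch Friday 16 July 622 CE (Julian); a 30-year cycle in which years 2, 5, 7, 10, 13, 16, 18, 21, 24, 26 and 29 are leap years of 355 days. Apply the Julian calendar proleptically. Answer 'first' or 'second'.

first

First date → JDN 2436565; second date → JDN 2436574.
JDN 2436565 < JDN 2436574, so the first date is earlier.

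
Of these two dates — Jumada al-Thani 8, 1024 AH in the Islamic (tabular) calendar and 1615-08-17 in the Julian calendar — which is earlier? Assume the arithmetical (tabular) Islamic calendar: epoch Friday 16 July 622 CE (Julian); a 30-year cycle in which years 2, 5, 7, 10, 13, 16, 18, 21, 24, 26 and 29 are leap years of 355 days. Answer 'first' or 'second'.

first

The two dates have Julian Day Numbers 2311112 and 2311165 respectively.
Since 2311112 < 2311165, the first date comes first.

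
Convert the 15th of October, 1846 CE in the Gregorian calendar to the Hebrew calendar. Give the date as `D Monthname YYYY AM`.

25 Tishrei 5607 AM

Julian Day Number of the source date = 2395585.
Converting JDN 2395585 to the Hebrew calendar gives 25 Tishrei 5607 AM.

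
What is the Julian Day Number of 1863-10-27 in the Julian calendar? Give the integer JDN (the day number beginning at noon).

Equivalently 8 November 1863 (Gregorian).
JDN 2451545 is 1 January 2000 CE (Gregorian); the target day is −49727 days from there, so JDN = 2401818.

2401818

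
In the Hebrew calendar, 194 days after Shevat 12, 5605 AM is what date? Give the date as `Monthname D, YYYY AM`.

Tammuz 28, 5605 AM

Counting 194 days forward from JDN 2394952 reaches JDN 2395146, which is Tammuz 28, 5605 AM.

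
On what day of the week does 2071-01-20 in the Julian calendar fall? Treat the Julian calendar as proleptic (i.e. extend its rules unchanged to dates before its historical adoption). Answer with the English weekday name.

Equivalently 2 February 2071 Gregorian, JDN 2477510.
Since JDN mod 7 = 0 (0 = Monday), the day is Monday.

Monday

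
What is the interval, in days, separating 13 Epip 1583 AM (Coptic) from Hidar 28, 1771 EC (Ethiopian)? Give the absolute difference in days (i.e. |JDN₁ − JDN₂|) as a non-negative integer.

32367

First date → JDN 2403167; second date → JDN 2370800.
The interval is |2403167 − 2370800| = 32367 days.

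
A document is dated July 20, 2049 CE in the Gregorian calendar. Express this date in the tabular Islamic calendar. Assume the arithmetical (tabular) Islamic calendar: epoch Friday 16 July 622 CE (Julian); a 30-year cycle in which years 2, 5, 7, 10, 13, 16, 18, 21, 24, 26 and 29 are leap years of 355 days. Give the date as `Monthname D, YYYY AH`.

Julian Day Number of the source date = 2469643.
Converting JDN 2469643 to the tabular Islamic calendar gives 19 Shawwal 1471 AH.

Shawwal 19, 1471 AH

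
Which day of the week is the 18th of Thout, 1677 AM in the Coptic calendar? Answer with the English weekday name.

Wednesday

In the Gregorian calendar this is 28 September 1960 (JDN 2437206).
2437206 ≡ 2 (mod 7); counting from Monday = 0 gives Wednesday.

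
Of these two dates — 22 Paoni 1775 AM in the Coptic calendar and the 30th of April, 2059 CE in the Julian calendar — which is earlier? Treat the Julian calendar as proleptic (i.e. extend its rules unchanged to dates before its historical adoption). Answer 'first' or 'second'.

second

First date → JDN 2473274; second date → JDN 2473227.
JDN 2473227 < JDN 2473274, so the second date is earlier.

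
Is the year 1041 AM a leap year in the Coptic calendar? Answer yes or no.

1041 mod 4 = 1; in the Coptic calendar a year is leap when year mod 4 = 3, so it is a common year.

no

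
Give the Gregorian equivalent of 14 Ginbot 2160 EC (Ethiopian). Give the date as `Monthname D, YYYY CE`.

May 23, 2168 CE

Both dates share Julian Day Number 2513049; in the Gregorian calendar that is 23 May 2168 CE.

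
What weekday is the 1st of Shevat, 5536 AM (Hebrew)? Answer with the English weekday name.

Monday

This is JDN 2369752 (22 January 1776 Gregorian).
JDN 2369752 mod 7 = 0, and JDN 0 was a Monday, so this is a Monday.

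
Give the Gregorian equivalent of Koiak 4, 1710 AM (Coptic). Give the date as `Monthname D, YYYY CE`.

Both dates share Julian Day Number 2449335; in the Gregorian calendar that is 13 December 1993 CE.

December 13, 1993 CE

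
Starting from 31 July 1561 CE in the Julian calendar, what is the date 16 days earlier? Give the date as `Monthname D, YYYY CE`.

July 15, 1561 CE

JDN of 31 July 1561 CE = 2291425.
2291425 − 16 = 2291409.
JDN 2291409 in the Julian calendar is July 15, 1561 CE.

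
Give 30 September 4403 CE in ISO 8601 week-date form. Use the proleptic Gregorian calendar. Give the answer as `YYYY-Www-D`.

The weekday is Tuesday (ISO weekday 2).
That Tuesday belongs to ISO week 40 of ISO year 4403.

4403-W40-2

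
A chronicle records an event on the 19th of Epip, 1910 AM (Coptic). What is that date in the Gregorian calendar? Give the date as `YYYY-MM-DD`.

Both dates share Julian Day Number 2522610; in the Gregorian calendar that is 27 July 2194 CE.

2194-07-27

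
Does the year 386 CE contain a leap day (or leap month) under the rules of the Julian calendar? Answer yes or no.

386 mod 4 = 2, so it is a common year in the Julian calendar.

no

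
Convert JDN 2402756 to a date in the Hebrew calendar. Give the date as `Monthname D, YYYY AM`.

Sivan 20, 5626 AM

JDN 2402756 is 3 June 1866 in the Gregorian calendar.
In the Hebrew calendar that day is Sivan 20, 5626 AM.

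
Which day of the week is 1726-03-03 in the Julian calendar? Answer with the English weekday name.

Thursday

In the Gregorian calendar this is 14 March 1726 (JDN 2351541).
2351541 ≡ 3 (mod 7); counting from Monday = 0 gives Thursday.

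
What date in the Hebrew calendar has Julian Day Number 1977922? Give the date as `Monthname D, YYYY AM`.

Nisan 12, 4463 AM

JDN 1977922 is 8 April 703 in the proleptic Gregorian calendar.
In the Hebrew calendar that day is Nisan 12, 4463 AM.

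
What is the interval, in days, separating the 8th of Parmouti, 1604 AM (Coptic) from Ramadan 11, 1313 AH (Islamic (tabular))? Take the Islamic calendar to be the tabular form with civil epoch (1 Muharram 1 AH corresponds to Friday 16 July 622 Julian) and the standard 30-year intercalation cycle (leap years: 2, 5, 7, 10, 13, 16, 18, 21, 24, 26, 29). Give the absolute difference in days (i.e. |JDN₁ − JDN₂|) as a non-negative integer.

First date → JDN 2410743; second date → JDN 2413615.
The interval is |2410743 − 2413615| = 2872 days.

2872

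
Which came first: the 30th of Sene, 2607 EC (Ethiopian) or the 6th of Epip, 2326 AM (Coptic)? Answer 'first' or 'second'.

Converting both to JDN: 2676361 vs 2674541; the smaller is the second.

second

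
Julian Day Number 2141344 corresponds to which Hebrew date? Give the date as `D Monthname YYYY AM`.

JDN 2141344 is 13 September 1150 in the proleptic Gregorian calendar.
In the Hebrew calendar that day is 13 Elul 4910 AM.

13 Elul 4910 AM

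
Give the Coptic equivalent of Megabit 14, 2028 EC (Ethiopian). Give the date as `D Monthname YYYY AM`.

The source date corresponds to 23 March 2036 in the Gregorian calendar (JDN 2464776).
That day falls on 14 Paremhat 1752 AM in the Coptic calendar.

14 Paremhat 1752 AM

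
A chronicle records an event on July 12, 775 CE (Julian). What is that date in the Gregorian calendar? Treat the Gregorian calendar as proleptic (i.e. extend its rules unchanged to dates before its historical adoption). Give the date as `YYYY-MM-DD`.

0775-07-16

At this point the Julian calendar is 4 days behind the Gregorian.
12 July 775 Julian + 4 days → 16 July 775 Gregorian.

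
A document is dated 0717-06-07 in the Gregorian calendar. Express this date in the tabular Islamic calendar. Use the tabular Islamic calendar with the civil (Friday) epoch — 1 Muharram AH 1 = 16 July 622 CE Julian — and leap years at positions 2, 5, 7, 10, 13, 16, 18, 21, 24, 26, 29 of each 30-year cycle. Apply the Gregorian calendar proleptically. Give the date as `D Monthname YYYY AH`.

17 Shawwal 98 AH

Both dates share Julian Day Number 1983096; in the tabular Islamic calendar that is 17 Shawwal 98 AH.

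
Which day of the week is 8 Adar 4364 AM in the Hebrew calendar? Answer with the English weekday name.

Friday

Equivalently 17 February 604 Gregorian, JDN 1941713.
Since JDN mod 7 = 4 (0 = Monday), the day is Friday.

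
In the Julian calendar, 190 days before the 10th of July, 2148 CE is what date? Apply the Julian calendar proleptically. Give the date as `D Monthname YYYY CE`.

2 January 2148 CE

The starting date is JDN 2505806; 2505806 − 190 = 2505616.
JDN 2505616 corresponds to 2 January 2148 CE.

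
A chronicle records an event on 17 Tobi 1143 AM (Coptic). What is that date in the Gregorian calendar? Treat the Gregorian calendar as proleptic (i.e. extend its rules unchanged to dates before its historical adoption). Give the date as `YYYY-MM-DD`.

Julian Day Number of the source date = 2242281.
Converting JDN 2242281 to the Gregorian calendar gives 21 January 1427 CE.

1427-01-21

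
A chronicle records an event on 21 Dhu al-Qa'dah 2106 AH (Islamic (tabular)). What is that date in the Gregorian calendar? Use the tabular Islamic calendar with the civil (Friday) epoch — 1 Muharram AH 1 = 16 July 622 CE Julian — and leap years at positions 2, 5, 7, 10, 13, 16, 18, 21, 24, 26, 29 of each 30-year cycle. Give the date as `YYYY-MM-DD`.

Both dates share Julian Day Number 2694697; in the Gregorian calendar that is 23 September 2665 CE.

2665-09-23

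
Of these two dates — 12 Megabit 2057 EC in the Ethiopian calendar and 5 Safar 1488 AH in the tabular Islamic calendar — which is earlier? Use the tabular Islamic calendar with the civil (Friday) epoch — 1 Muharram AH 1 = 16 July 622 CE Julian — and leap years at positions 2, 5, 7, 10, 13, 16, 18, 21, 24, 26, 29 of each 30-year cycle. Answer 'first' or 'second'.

first

Converting both to JDN: 2475366 vs 2475417; the smaller is the first.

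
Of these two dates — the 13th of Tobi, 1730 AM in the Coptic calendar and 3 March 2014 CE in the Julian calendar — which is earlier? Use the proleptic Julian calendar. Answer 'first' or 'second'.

first

Converting both to JDN: 2456679 vs 2456733; the smaller is the first.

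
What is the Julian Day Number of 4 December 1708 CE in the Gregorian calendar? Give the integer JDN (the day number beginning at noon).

2345232

JDN 2299161 is 15 October 1582 CE (Gregorian); the target day is +46071 days from there, so JDN = 2345232.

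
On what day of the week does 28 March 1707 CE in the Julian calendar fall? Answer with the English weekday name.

Friday

This is JDN 2344626 (8 April 1707 Gregorian).
Since JDN mod 7 = 4 (0 = Monday), the day is Friday.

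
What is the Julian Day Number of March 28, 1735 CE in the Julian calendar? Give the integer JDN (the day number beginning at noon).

2354853

Equivalently 8 April 1735 (Gregorian).
JDN 2299161 is 15 October 1582 CE (Gregorian); the target day is +55692 days from there, so JDN = 2354853.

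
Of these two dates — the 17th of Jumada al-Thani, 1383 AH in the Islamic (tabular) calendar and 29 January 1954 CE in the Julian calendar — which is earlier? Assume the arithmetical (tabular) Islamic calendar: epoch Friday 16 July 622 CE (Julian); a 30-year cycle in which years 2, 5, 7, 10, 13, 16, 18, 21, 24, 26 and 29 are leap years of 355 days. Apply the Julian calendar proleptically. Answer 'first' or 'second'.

The two dates have Julian Day Numbers 2438339 and 2434785 respectively.
Since 2434785 < 2438339, the second date comes first.

second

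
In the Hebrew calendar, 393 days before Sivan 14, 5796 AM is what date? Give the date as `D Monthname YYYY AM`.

4 Iyar 5795 AM

The starting date is JDN 2464854; 2464854 − 393 = 2464461.
JDN 2464461 corresponds to 4 Iyar 5795 AM.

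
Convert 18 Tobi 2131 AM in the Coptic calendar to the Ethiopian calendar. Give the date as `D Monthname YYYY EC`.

The source date corresponds to 29 January 2415 in the Gregorian calendar (JDN 2603149).
That day falls on 18 Tir 2407 EC in the Ethiopian calendar.

18 Tir 2407 EC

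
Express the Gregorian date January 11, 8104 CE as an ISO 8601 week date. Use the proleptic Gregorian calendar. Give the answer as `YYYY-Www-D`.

8104-W02-5

The weekday is Friday (ISO weekday 5).
That Friday belongs to ISO week 2 of ISO year 8104.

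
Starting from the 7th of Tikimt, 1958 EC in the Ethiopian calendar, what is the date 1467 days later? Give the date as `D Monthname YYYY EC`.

13 Tikimt 1962 EC

The starting date is JDN 2439051; 2439051 + 1467 = 2440518.
JDN 2440518 corresponds to 13 Tikimt 1962 EC.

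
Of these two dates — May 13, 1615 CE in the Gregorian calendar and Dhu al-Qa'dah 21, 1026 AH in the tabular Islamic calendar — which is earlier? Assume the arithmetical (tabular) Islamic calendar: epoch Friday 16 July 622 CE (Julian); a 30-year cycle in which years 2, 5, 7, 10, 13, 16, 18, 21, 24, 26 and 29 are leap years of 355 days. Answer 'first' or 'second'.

First date → JDN 2311059; second date → JDN 2311981.
JDN 2311059 < JDN 2311981, so the first date is earlier.

first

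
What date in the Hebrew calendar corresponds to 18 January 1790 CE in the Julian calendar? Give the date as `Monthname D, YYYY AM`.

Shevat 14, 5550 AM

Julian Day Number of the source date = 2374873.
Converting JDN 2374873 to the Hebrew calendar gives 14 Shevat 5550 AM.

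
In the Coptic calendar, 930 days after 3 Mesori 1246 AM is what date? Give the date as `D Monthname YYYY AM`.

JDN of 3 Mesori 1246 AM = 2280098.
2280098 + 930 = 2281028.
JDN 2281028 in the Coptic calendar is 17 Meshir 1249 AM.

17 Meshir 1249 AM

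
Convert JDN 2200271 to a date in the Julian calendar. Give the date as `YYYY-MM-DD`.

1312-01-06

JDN 2200271 is 14 January 1312 in the proleptic Gregorian calendar.
In the Julian calendar that day is 1312-01-06.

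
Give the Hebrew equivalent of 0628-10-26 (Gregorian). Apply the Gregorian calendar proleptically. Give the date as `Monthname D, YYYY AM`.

Cheshvan 19, 4389 AM

Julian Day Number of the source date = 1950731.
Converting JDN 1950731 to the Hebrew calendar gives 19 Cheshvan 4389 AM.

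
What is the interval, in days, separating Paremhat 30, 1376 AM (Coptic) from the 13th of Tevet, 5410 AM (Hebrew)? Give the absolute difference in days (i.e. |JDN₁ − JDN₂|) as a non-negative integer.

3762

First date → JDN 2327458; second date → JDN 2323696.
The interval is |2327458 − 2323696| = 3762 days.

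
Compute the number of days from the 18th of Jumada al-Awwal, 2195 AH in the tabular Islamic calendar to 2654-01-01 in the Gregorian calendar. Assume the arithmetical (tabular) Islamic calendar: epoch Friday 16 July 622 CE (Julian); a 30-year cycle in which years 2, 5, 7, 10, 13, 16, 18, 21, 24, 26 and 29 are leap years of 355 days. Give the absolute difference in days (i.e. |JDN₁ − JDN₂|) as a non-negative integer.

35641

First date → JDN 2726055; second date → JDN 2690414.
The interval is |2726055 − 2690414| = 35641 days.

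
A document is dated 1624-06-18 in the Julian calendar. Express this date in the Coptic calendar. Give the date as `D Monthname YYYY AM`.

The source date corresponds to 28 June 1624 in the Gregorian calendar (JDN 2314393).
That day falls on 24 Paoni 1340 AM in the Coptic calendar.

24 Paoni 1340 AM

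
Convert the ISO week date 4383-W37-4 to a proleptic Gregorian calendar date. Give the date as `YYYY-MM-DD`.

ISO week 1 of 4383 is the week containing the first Thursday of 4383.
Week 37, day 4 (Thursday) lands on 4383-09-15.

4383-09-15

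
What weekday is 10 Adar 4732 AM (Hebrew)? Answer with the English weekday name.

In the proleptic Gregorian calendar this is 4 March 972 (JDN 2076139).
Since JDN mod 7 = 2 (0 = Monday), the day is Wednesday.

Wednesday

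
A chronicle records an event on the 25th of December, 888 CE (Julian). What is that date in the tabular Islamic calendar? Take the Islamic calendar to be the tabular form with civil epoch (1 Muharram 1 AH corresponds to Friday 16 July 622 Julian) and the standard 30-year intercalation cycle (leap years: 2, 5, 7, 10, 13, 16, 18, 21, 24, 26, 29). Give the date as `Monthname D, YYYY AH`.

Both dates share Julian Day Number 2045759; in the tabular Islamic calendar that is 17 Sha'ban 275 AH.

Sha'ban 17, 275 AH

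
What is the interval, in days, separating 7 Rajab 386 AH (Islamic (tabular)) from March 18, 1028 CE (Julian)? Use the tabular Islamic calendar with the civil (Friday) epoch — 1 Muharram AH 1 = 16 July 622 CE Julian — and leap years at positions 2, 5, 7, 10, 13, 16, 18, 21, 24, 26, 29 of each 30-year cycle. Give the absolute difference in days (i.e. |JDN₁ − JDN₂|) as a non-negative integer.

11558

First date → JDN 2085054; second date → JDN 2096612.
The interval is |2085054 − 2096612| = 11558 days.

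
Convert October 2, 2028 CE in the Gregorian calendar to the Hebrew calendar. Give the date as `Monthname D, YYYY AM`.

Tishrei 12, 5789 AM

Julian Day Number of the source date = 2462047.
Converting JDN 2462047 to the Hebrew calendar gives 12 Tishrei 5789 AM.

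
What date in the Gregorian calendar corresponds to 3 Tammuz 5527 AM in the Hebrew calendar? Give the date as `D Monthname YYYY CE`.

Both dates share Julian Day Number 2366624; in the Gregorian calendar that is 30 June 1767 CE.

30 June 1767 CE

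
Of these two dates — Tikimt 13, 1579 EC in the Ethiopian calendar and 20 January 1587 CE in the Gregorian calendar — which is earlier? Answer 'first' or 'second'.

first

First date → JDN 2300627; second date → JDN 2300719.
JDN 2300627 < JDN 2300719, so the first date is earlier.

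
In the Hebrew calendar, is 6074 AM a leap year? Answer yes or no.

no

Hebrew year 6074 is year 13 of its 19-year Metonic cycle; leap years are at positions 3, 6, 8, 11, 14, 17, 19, so it is a common year (12 months).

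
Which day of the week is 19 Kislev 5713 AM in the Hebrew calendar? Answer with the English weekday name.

In the Gregorian calendar this is 7 December 1952 (JDN 2434354).
2434354 ≡ 6 (mod 7); counting from Monday = 0 gives Sunday.

Sunday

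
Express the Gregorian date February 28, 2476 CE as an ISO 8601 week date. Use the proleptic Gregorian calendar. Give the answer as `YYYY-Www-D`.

The weekday is Friday (ISO weekday 5).
That Friday belongs to ISO week 9 of ISO year 2476.

2476-W09-5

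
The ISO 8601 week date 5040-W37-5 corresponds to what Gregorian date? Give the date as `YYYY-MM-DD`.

5040-09-11

ISO week 1 of 5040 is the week containing the first Thursday of 5040.
Week 37, day 5 (Friday) lands on 5040-09-11.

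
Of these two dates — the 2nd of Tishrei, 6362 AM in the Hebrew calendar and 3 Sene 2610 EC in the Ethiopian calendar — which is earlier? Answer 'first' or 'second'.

Converting both to JDN: 2671318 vs 2677430; the smaller is the first.

first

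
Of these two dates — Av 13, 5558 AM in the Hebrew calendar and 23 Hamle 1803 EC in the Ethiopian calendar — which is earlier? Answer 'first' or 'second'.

first

The two dates have Julian Day Numbers 2377973 and 2382723 respectively.
Since 2377973 < 2382723, the first date comes first.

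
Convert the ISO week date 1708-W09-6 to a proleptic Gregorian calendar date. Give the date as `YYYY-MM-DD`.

ISO week 1 of 1708 is the week containing the first Thursday of 1708.
Week 9, day 6 (Saturday) lands on 1708-03-03.

1708-03-03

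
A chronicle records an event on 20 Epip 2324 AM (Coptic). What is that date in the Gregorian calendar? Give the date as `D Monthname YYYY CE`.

Julian Day Number of the source date = 2673825.
Converting JDN 2673825 to the Gregorian calendar gives 1 August 2608 CE.

1 August 2608 CE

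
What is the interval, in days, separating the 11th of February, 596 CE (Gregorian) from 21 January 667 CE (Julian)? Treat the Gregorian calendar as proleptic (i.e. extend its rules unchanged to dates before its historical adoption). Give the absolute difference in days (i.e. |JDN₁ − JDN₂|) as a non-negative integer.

25914

JDN of the first date = 1938786.
JDN of the second date = 1964700.
|1964700 − 1938786| = 25914.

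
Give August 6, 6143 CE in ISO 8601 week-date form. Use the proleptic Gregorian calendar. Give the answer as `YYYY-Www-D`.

The weekday is Tuesday (ISO weekday 2).
That Tuesday belongs to ISO week 32 of ISO year 6143.

6143-W32-2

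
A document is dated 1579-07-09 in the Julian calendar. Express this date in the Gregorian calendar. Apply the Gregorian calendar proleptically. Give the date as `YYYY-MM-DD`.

The Julian–Gregorian offset here is 10 days (Julian trailing).
9 July 1579 Julian + 10 days → 19 July 1579 Gregorian.

1579-07-19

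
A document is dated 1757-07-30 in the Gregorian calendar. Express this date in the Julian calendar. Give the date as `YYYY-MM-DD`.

1757-07-19

The Julian–Gregorian offset here is 11 days (Julian trailing).
30 July 1757 Gregorian − 11 days → 19 July 1757 Julian.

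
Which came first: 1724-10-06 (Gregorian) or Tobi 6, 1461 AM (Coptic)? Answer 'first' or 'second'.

first

First date → JDN 2351017; second date → JDN 2358420.
JDN 2351017 < JDN 2358420, so the first date is earlier.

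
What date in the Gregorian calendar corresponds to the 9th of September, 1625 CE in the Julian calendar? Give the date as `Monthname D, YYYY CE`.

September 19, 1625 CE

At this point the Julian calendar is 10 days behind the Gregorian.
9 September 1625 Julian + 10 days → 19 September 1625 Gregorian.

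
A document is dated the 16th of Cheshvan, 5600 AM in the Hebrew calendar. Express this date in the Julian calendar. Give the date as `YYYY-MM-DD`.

1839-10-12

Julian Day Number of the source date = 2393037.
Converting JDN 2393037 to the Julian calendar gives 12 October 1839 CE.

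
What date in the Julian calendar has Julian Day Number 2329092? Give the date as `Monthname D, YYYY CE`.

September 15, 1664 CE

The Gregorian equivalent of JDN 2329092 is 25 September 1664.
In the Julian calendar that day is September 15, 1664 CE.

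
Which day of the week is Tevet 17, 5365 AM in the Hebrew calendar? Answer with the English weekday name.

In the Gregorian calendar this is 7 January 1605 (JDN 2307281).
Since JDN mod 7 = 4 (0 = Monday), the day is Friday.

Friday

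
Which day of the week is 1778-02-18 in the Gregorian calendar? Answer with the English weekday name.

Since JDN mod 7 = 2 (0 = Monday), the day is Wednesday.

Wednesday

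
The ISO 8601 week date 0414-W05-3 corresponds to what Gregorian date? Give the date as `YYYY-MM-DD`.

0414-01-29

ISO week 1 of 414 is the week containing the first Thursday of 414.
Week 5, day 3 (Wednesday) lands on 0414-01-29.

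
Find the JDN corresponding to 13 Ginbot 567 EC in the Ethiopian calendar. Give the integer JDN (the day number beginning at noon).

1931204

In the proleptic Gregorian calendar the same day is 10 May 575.
JDN 2299161 is 15 October 1582 CE (Gregorian); the target day is −367957 days from there, so JDN = 1931204.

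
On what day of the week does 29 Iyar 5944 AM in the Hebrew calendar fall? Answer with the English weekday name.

Monday

In the Gregorian calendar this is 10 May 2184 (JDN 2518880).
Since JDN mod 7 = 0 (0 = Monday), the day is Monday.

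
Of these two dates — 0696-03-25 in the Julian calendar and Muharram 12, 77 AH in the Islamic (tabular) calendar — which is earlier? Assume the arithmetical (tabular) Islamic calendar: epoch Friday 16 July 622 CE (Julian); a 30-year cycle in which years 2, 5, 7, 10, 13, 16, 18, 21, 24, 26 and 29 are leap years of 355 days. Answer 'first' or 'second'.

first

Converting both to JDN: 1975356 vs 1975383; the smaller is the first.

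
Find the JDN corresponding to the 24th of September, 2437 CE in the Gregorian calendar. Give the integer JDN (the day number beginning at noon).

JDN 2299161 is 15 October 1582 CE (Gregorian); the target day is +312262 days from there, so JDN = 2611423.

2611423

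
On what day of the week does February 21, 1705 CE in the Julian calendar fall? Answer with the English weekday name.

Wednesday

This is JDN 2343861 (4 March 1705 Gregorian).
2343861 ≡ 2 (mod 7); counting from Monday = 0 gives Wednesday.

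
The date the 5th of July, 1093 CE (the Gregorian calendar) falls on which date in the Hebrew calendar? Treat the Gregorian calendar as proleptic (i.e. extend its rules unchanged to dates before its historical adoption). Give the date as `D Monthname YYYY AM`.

Both dates share Julian Day Number 2120456; in the Hebrew calendar that is 2 Tammuz 4853 AM.

2 Tammuz 4853 AM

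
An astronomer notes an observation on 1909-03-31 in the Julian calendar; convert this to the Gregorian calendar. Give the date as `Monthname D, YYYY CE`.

April 13, 1909 CE

The Julian–Gregorian offset here is 13 days (Julian trailing).
31 March 1909 Julian + 13 days → 13 April 1909 Gregorian.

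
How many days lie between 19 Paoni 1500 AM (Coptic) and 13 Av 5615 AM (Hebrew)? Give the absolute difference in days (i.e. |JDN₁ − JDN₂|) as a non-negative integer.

25965

First date → JDN 2372828; second date → JDN 2398793.
The interval is |2372828 − 2398793| = 25965 days.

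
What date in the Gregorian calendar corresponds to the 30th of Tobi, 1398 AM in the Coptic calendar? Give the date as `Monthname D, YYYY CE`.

February 4, 1682 CE

Both dates share Julian Day Number 2335433; in the Gregorian calendar that is 4 February 1682 CE.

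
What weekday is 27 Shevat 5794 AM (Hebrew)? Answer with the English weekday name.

In the Gregorian calendar this is 16 February 2034 (JDN 2464010).
2464010 ≡ 3 (mod 7); counting from Monday = 0 gives Thursday.

Thursday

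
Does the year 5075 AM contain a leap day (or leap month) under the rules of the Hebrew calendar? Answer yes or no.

Hebrew year 5075 is year 2 of its 19-year Metonic cycle; leap years are at positions 3, 6, 8, 11, 14, 17, 19, so it is a common year (12 months).

no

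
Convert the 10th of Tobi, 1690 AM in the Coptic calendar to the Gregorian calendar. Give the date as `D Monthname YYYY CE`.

18 January 1974 CE

Julian Day Number of the source date = 2442066.
Converting JDN 2442066 to the Gregorian calendar gives 18 January 1974 CE.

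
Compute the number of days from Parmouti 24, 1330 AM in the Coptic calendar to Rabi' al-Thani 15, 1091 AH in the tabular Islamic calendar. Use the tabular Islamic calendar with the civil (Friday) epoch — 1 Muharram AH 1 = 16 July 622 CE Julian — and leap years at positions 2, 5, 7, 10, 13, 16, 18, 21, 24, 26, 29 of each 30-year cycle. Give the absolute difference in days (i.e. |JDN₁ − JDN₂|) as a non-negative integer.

24123

JDN of the first date = 2310680.
JDN of the second date = 2334803.
|2334803 − 2310680| = 24123.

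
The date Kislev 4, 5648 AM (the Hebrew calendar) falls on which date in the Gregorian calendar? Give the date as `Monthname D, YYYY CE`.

November 20, 1887 CE

Julian Day Number of the source date = 2410596.
Converting JDN 2410596 to the Gregorian calendar gives 20 November 1887 CE.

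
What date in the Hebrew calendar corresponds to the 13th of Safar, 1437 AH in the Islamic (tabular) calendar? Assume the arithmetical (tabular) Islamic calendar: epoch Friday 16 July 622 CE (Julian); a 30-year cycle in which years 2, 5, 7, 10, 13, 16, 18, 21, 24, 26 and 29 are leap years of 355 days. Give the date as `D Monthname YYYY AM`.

Both dates share Julian Day Number 2457353; in the Hebrew calendar that is 14 Kislev 5776 AM.

14 Kislev 5776 AM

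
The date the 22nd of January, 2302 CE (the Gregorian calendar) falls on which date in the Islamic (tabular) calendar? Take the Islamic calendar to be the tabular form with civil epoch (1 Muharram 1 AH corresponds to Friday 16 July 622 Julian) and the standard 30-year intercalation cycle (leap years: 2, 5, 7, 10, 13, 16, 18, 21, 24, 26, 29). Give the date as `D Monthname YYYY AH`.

21 Muharram 1732 AH

Both dates share Julian Day Number 2561869; in the tabular Islamic calendar that is 21 Muharram 1732 AH.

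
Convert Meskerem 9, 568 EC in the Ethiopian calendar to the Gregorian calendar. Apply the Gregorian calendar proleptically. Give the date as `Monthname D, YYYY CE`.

Both dates share Julian Day Number 1931326; in the Gregorian calendar that is 9 September 575 CE.

September 9, 575 CE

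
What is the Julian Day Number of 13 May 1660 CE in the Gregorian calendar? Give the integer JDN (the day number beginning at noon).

JDN 2299161 is 15 October 1582 CE (Gregorian); the target day is +28335 days from there, so JDN = 2327496.

2327496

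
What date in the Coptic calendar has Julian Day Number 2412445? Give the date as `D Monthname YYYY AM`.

4 Koiak 1609 AM

The Gregorian equivalent of JDN 2412445 is 12 December 1892.
In the Coptic calendar that day is 4 Koiak 1609 AM.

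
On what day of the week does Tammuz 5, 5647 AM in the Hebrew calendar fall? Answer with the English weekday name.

Monday

This is JDN 2410450 (27 June 1887 Gregorian).
Since JDN mod 7 = 0 (0 = Monday), the day is Monday.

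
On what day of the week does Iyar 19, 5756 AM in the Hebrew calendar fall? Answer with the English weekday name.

Wednesday

This is JDN 2450212 (8 May 1996 Gregorian).
Since JDN mod 7 = 2 (0 = Monday), the day is Wednesday.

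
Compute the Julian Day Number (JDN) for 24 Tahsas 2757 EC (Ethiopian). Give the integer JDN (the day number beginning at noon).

2730963

In the Gregorian calendar the same day is 8 January 2765.
JDN 2451545 is 1 January 2000 CE (Gregorian); the target day is +279418 days from there, so JDN = 2730963.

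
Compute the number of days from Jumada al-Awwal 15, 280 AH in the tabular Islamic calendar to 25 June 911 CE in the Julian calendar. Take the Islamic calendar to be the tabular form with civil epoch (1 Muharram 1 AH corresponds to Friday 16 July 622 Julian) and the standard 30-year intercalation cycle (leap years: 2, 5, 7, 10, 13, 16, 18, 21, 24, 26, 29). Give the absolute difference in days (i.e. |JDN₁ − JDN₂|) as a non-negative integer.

6536

First date → JDN 2047440; second date → JDN 2053976.
The interval is |2047440 − 2053976| = 6536 days.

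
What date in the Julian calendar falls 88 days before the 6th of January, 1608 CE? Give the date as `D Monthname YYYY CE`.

JDN of the 6th of January, 1608 CE = 2308385.
2308385 − 88 = 2308297.
JDN 2308297 in the Julian calendar is 10 October 1607 CE.

10 October 1607 CE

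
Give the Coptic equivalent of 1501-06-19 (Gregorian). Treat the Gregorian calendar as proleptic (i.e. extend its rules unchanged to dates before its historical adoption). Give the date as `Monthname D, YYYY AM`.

Julian Day Number of the source date = 2269458.
Converting JDN 2269458 to the Coptic calendar gives 15 Paoni 1217 AM.

Paoni 15, 1217 AM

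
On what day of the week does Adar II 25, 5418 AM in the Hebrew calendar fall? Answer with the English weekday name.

Saturday

This is JDN 2326721 (30 March 1658 Gregorian).
2326721 ≡ 5 (mod 7); counting from Monday = 0 gives Saturday.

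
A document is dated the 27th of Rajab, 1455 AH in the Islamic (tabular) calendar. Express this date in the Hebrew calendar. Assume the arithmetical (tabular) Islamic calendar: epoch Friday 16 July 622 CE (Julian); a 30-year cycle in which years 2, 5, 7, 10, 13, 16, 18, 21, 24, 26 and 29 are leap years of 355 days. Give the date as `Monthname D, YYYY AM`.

Tishrei 28, 5794 AM

Julian Day Number of the source date = 2463892.
Converting JDN 2463892 to the Hebrew calendar gives 28 Tishrei 5794 AM.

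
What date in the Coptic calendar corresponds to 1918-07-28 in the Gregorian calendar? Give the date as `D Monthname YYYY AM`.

21 Epip 1634 AM

Both dates share Julian Day Number 2421803; in the Coptic calendar that is 21 Epip 1634 AM.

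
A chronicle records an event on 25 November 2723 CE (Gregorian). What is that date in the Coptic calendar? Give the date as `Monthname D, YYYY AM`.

Hathor 9, 2440 AM

Julian Day Number of the source date = 2715943.
Converting JDN 2715943 to the Coptic calendar gives 9 Hathor 2440 AM.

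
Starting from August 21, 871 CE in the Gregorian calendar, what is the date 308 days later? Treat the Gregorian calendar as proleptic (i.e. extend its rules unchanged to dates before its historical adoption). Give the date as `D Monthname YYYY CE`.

JDN of August 21, 871 CE = 2039419.
2039419 + 308 = 2039727.
JDN 2039727 in the Gregorian calendar is 24 June 872 CE.

24 June 872 CE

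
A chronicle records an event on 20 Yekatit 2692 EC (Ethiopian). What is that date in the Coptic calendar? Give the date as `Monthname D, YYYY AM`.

Julian Day Number of the source date = 2707278.
Converting JDN 2707278 to the Coptic calendar gives 20 Meshir 2416 AM.

Meshir 20, 2416 AM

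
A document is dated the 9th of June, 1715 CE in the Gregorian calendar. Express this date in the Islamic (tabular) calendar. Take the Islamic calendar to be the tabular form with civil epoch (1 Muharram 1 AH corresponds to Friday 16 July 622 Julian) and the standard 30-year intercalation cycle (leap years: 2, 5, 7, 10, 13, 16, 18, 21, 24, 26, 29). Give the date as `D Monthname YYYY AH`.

Julian Day Number of the source date = 2347610.
Converting JDN 2347610 to the tabular Islamic calendar gives 6 Jumada al-Thani 1127 AH.

6 Jumada al-Thani 1127 AH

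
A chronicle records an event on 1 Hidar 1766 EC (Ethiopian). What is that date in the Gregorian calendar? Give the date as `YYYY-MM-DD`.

1773-11-08

Julian Day Number of the source date = 2368947.
Converting JDN 2368947 to the Gregorian calendar gives 8 November 1773 CE.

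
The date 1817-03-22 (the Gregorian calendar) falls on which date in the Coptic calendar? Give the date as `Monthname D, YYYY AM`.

Paremhat 14, 1533 AM

Both dates share Julian Day Number 2384786; in the Coptic calendar that is 14 Paremhat 1533 AM.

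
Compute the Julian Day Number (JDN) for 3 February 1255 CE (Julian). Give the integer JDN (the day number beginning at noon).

Equivalently 10 February 1255 (proleptic Gregorian).
JDN 2451545 is 1 January 2000 CE (Gregorian); the target day is −272065 days from there, so JDN = 2179480.

2179480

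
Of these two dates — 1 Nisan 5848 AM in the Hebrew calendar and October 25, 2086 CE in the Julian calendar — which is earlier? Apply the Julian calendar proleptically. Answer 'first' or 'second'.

second

First date → JDN 2483769; second date → JDN 2483267.
JDN 2483267 < JDN 2483769, so the second date is earlier.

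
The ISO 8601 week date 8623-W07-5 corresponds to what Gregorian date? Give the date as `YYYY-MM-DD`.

ISO week 1 of 8623 is the week containing the first Thursday of 8623.
Week 7, day 5 (Friday) lands on 8623-02-14.

8623-02-14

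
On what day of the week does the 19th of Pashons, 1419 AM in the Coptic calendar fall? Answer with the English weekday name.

Friday

Equivalently 25 May 1703 Gregorian, JDN 2343212.
Since JDN mod 7 = 4 (0 = Monday), the day is Friday.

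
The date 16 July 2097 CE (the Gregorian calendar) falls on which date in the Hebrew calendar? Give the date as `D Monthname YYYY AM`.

7 Av 5857 AM

Both dates share Julian Day Number 2487171; in the Hebrew calendar that is 7 Av 5857 AM.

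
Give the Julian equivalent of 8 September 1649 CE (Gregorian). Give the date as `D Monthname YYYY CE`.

The Julian–Gregorian offset here is 10 days (Julian trailing).
8 September 1649 Gregorian − 10 days → 29 August 1649 Julian.

29 August 1649 CE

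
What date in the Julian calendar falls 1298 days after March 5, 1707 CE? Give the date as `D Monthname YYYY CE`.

23 September 1710 CE

Counting 1298 days forward from JDN 2344603 reaches JDN 2345901, which is 23 September 1710 CE.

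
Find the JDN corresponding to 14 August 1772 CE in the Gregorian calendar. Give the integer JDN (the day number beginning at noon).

2368496

JDN 2299161 is 15 October 1582 CE (Gregorian); the target day is +69335 days from there, so JDN = 2368496.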